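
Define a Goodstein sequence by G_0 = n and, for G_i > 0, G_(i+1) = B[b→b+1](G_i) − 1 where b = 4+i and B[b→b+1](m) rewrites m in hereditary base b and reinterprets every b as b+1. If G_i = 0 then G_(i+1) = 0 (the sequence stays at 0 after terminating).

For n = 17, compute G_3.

39

17 —HB4→ 4^2 + 1 —bump→ 5^2 + 1 = 26 —(−1)→ 25
25 —HB5→ 5^2 —bump→ 6^2 = 36 —(−1)→ 35
35 —HB6→ 5·6 + 5 —bump→ 5·7 + 5 = 40 —(−1)→ 39
39 —HB7→ 5·7 + 4 —bump→ 5·8 + 4 = 44 —(−1)→ 43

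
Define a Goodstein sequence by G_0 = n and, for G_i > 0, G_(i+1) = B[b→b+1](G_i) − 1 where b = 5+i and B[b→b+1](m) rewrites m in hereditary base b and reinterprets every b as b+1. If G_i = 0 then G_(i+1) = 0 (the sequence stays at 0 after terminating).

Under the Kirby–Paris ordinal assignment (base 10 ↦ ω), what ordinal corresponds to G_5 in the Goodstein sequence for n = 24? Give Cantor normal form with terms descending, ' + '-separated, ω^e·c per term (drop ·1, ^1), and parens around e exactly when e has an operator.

i=0: 24 = 4·5 + 4 (b=5); 5→6: 4·6 + 4 = 28; 28−1 = 27
i=1: 27 = 4·6 + 3 (b=6); 6→7: 4·7 + 3 = 31; 31−1 = 30
i=2: 30 = 4·7 + 2 (b=7); 7→8: 4·8 + 2 = 34; 34−1 = 33
i=3: 33 = 4·8 + 1 (b=8); 8→9: 4·9 + 1 = 37; 37−1 = 36
i=4: 36 = 4·9 (b=9); 9→10: 4·10 = 40; 40−1 = 39
i=5: 39 = 3·10 + 9 (b=10); 10→11: 3·11 + 9 = 42; 42−1 = 41

ω·3 + 9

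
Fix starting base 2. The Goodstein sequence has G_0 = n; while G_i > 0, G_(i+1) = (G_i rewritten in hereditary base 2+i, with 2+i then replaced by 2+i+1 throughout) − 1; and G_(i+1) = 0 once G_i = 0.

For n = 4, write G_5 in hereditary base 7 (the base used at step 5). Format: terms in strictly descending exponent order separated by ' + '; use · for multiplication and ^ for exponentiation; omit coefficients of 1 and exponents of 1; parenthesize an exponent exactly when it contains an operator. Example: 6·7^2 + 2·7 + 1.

step 0: 4 = 2^2; sub 3 for 2: 3^3; = 27; G_1 = 27−1 = 26
step 1: 26 = 2·3^2 + 2·3 + 2; sub 4 for 3: 2·4^2 + 2·4 + 2; = 42; G_2 = 42−1 = 41
step 2: 41 = 2·4^2 + 2·4 + 1; sub 5 for 4: 2·5^2 + 2·5 + 1; = 61; G_3 = 61−1 = 60
step 3: 60 = 2·5^2 + 2·5; sub 6 for 5: 2·6^2 + 2·6; = 84; G_4 = 84−1 = 83
step 4: 83 = 2·6^2 + 6 + 5; sub 7 for 6: 2·7^2 + 7 + 5; = 110; G_5 = 110−1 = 109
step 5: 109 = 2·7^2 + 7 + 4; sub 8 for 7: 2·8^2 + 8 + 4; = 140; G_6 = 140−1 = 139

2·7^2 + 7 + 4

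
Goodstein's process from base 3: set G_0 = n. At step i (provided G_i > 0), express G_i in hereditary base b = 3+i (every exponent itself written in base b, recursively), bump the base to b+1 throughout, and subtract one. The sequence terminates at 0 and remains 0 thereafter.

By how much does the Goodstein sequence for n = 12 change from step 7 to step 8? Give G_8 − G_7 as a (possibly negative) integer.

[0] 12 ≡ 3^2 + 3 (base 3). Lift 4: 20. −1: 19.
[1] 19 ≡ 4^2 + 3 (base 4). Lift 5: 28. −1: 27.
[2] 27 ≡ 5^2 + 2 (base 5). Lift 6: 38. −1: 37.
[3] 37 ≡ 6^2 + 1 (base 6). Lift 7: 50. −1: 49.
[4] 49 ≡ 7^2 (base 7). Lift 8: 64. −1: 63.
[5] 63 ≡ 7·8 + 7 (base 8). Lift 9: 70. −1: 69.
[6] 69 ≡ 7·9 + 6 (base 9). Lift 10: 76. −1: 75.
[7] 75 ≡ 7·10 + 5 (base 10). Lift 11: 82. −1: 81.

6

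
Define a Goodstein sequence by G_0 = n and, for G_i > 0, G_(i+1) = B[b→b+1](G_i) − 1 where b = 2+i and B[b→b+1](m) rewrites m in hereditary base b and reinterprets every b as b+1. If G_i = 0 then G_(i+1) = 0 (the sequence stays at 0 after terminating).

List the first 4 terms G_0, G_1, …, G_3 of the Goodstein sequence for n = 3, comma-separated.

(0) 3|_2 = 2 + 1 ↦ 3 + 1|_3 = 4 ⇒ 3
(1) 3|_3 = 3 ↦ 4|_4 = 4 ⇒ 3
(2) 3|_4 = 3 ↦ 3|_5 = 3 ⇒ 2

3, 3, 3, 2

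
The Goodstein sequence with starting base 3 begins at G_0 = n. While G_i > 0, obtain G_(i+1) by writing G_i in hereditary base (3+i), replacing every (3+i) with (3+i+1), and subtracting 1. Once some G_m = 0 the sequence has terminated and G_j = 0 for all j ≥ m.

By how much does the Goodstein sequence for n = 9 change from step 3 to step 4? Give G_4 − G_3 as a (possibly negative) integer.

step 0: 9 = 3^2; sub 4 for 3: 4^2; = 16; G_1 = 16−1 = 15
step 1: 15 = 3·4 + 3; sub 5 for 4: 3·5 + 3; = 18; G_2 = 18−1 = 17
step 2: 17 = 3·5 + 2; sub 6 for 5: 3·6 + 2; = 20; G_3 = 20−1 = 19
step 3: 19 = 3·6 + 1; sub 7 for 6: 3·7 + 1; = 22; G_4 = 22−1 = 21

2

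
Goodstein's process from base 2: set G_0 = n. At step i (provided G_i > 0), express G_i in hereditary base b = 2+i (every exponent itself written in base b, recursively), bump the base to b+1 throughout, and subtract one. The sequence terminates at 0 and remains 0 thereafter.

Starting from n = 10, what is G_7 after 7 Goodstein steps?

10 —HB2→ 2^(2 + 1) + 2 —bump→ 3^(3 + 1) + 3 = 84 —(−1)→ 83
83 —HB3→ 3^(3 + 1) + 2 —bump→ 4^(4 + 1) + 2 = 1026 —(−1)→ 1025
1025 —HB4→ 4^(4 + 1) + 1 —bump→ 5^(5 + 1) + 1 = 15626 —(−1)→ 15625
15625 —HB5→ 5^(5 + 1) —bump→ 6^(6 + 1) = 279936 —(−1)→ 279935
279935 —HB6→ 5·6^6 + 5·6^5 + 5·6^4 + 5·6^3 + 5·6^2 + 5·6 + 5 —bump→ 5·7^7 + 5·7^5 + 5·7^4 + 5·7^3 + 5·7^2 + 5·7 + 5 = 4215755 —(−1)→ 4215754
4215754 —HB7→ 5·7^7 + 5·7^5 + 5·7^4 + 5·7^3 + 5·7^2 + 5·7 + 4 —bump→ 5·8^8 + 5·8^5 + 5·8^4 + 5·8^3 + 5·8^2 + 5·8 + 4 = 84073324 —(−1)→ 84073323
84073323 —HB8→ 5·8^8 + 5·8^5 + 5·8^4 + 5·8^3 + 5·8^2 + 5·8 + 3 —bump→ 5·9^9 + 5·9^5 + 5·9^4 + 5·9^3 + 5·9^2 + 5·9 + 3 = 1937434593 —(−1)→ 1937434592
1937434592 —HB9→ 5·9^9 + 5·9^5 + 5·9^4 + 5·9^3 + 5·9^2 + 5·9 + 2 —bump→ 5·10^10 + 5·10^5 + 5·10^4 + 5·10^3 + 5·10^2 + 5·10 + 2 = 50000555552 —(−1)→ 50000555551

1937434592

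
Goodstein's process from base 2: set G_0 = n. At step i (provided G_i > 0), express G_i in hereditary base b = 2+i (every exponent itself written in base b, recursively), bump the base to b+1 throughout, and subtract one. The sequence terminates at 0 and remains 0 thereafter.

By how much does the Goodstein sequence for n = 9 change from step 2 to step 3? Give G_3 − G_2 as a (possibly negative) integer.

8819

(0) 9|_2 = 2^(2 + 1) + 1 ↦ 3^(3 + 1) + 1|_3 = 82 ⇒ 81
(1) 81|_3 = 3^(3 + 1) ↦ 4^(4 + 1)|_4 = 1024 ⇒ 1023
(2) 1023|_4 = 3·4^4 + 3·4^3 + 3·4^2 + 3·4 + 3 ↦ 3·5^5 + 3·5^3 + 3·5^2 + 3·5 + 3|_5 = 9843 ⇒ 9842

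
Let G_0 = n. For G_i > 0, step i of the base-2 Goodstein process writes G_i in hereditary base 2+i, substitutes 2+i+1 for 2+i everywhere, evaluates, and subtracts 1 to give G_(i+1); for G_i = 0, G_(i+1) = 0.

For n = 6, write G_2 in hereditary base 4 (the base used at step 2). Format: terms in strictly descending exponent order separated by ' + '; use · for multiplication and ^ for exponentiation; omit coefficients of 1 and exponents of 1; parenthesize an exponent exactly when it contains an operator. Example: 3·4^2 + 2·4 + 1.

i=0: 6 = 2^2 + 2 (b=2); 2→3: 3^3 + 3 = 30; 30−1 = 29
i=1: 29 = 3^3 + 2 (b=3); 3→4: 4^4 + 2 = 258; 258−1 = 257
i=2: 257 = 4^4 + 1 (b=4); 4→5: 5^5 + 1 = 3126; 3126−1 = 3125

4^4 + 1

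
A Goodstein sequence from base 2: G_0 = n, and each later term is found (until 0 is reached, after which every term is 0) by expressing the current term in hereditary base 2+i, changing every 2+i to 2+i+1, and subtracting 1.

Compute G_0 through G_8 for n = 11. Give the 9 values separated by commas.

(0) 11|_2 = 2^(2 + 1) + 2 + 1 ↦ 3^(3 + 1) + 3 + 1|_3 = 85 ⇒ 84
(1) 84|_3 = 3^(3 + 1) + 3 ↦ 4^(4 + 1) + 4|_4 = 1028 ⇒ 1027
(2) 1027|_4 = 4^(4 + 1) + 3 ↦ 5^(5 + 1) + 3|_5 = 15628 ⇒ 15627
(3) 15627|_5 = 5^(5 + 1) + 2 ↦ 6^(6 + 1) + 2|_6 = 279938 ⇒ 279937
(4) 279937|_6 = 6^(6 + 1) + 1 ↦ 7^(7 + 1) + 1|_7 = 5764802 ⇒ 5764801
(5) 5764801|_7 = 7^(7 + 1) ↦ 8^(8 + 1)|_8 = 134217728 ⇒ 134217727
(6) 134217727|_8 = 7·8^8 + 7·8^7 + 7·8^6 + 7·8^5 + 7·8^4 + 7·8^3 + 7·8^2 + 7·8 + 7 ↦ 7·9^9 + 7·9^7 + 7·9^6 + 7·9^5 + 7·9^4 + 7·9^3 + 7·9^2 + 7·9 + 7|_9 = 2749609303 ⇒ 2749609302
(7) 2749609302|_9 = 7·9^9 + 7·9^7 + 7·9^6 + 7·9^5 + 7·9^4 + 7·9^3 + 7·9^2 + 7·9 + 6 ↦ 7·10^10 + 7·10^7 + 7·10^6 + 7·10^5 + 7·10^4 + 7·10^3 + 7·10^2 + 7·10 + 6|_10 = 70077777776 ⇒ 70077777775

11, 84, 1027, 15627, 279937, 5764801, 134217727, 2749609302, 70077777775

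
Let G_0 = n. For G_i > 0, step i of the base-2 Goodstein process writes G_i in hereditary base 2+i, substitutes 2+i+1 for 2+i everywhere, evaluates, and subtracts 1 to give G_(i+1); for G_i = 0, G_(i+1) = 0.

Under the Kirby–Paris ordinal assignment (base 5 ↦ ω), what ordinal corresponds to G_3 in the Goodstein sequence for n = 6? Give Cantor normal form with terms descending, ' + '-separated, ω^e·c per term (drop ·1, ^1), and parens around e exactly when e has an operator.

G_0 = 6. HB_2(6) = 2^2 + 2. Bump = 30. G_1 = 29.
G_1 = 29. HB_3(29) = 3^3 + 2. Bump = 258. G_2 = 257.
G_2 = 257. HB_4(257) = 4^4 + 1. Bump = 3126. G_3 = 3125.
G_3 = 3125. HB_5(3125) = 5^5. Bump = 46656. G_4 = 46655.

ω^ω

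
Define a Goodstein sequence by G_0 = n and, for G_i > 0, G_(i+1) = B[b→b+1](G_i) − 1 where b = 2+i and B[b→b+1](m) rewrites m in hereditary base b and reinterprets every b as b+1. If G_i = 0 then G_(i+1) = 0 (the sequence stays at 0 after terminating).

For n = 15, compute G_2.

1283

G_0=15  [base 2] 2^(2 + 1) + 2^2 + 2 + 1  →[2↦3]→  3^(3 + 1) + 3^3 + 3 + 1 = 112  −1 ⇒ G_1=111
G_1=111  [base 3] 3^(3 + 1) + 3^3 + 3  →[3↦4]→  4^(4 + 1) + 4^4 + 4 = 1284  −1 ⇒ G_2=1283
G_2=1283  [base 4] 4^(4 + 1) + 4^4 + 3  →[4↦5]→  5^(5 + 1) + 5^5 + 3 = 18753  −1 ⇒ G_3=18752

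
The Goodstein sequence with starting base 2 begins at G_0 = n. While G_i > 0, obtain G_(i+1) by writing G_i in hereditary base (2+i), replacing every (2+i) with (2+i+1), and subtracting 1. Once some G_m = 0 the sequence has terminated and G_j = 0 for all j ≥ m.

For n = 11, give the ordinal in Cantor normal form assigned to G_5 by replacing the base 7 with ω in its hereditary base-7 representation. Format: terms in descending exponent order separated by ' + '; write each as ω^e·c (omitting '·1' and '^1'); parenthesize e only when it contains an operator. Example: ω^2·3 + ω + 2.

ω^(ω + 1)

G_0=11  [base 2] 2^(2 + 1) + 2 + 1  →[2↦3]→  3^(3 + 1) + 3 + 1 = 85  −1 ⇒ G_1=84
G_1=84  [base 3] 3^(3 + 1) + 3  →[3↦4]→  4^(4 + 1) + 4 = 1028  −1 ⇒ G_2=1027
G_2=1027  [base 4] 4^(4 + 1) + 3  →[4↦5]→  5^(5 + 1) + 3 = 15628  −1 ⇒ G_3=15627
G_3=15627  [base 5] 5^(5 + 1) + 2  →[5↦6]→  6^(6 + 1) + 2 = 279938  −1 ⇒ G_4=279937
G_4=279937  [base 6] 6^(6 + 1) + 1  →[6↦7]→  7^(7 + 1) + 1 = 5764802  −1 ⇒ G_5=5764801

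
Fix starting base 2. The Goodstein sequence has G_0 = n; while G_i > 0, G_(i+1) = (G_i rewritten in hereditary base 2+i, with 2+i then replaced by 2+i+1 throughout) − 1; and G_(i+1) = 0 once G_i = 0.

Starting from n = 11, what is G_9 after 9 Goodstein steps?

1997331745490

step 0: 11 = 2^(2 + 1) + 2 + 1; sub 3 for 2: 3^(3 + 1) + 3 + 1; = 85; G_1 = 85−1 = 84
step 1: 84 = 3^(3 + 1) + 3; sub 4 for 3: 4^(4 + 1) + 4; = 1028; G_2 = 1028−1 = 1027
step 2: 1027 = 4^(4 + 1) + 3; sub 5 for 4: 5^(5 + 1) + 3; = 15628; G_3 = 15628−1 = 15627
step 3: 15627 = 5^(5 + 1) + 2; sub 6 for 5: 6^(6 + 1) + 2; = 279938; G_4 = 279938−1 = 279937
step 4: 279937 = 6^(6 + 1) + 1; sub 7 for 6: 7^(7 + 1) + 1; = 5764802; G_5 = 5764802−1 = 5764801
step 5: 5764801 = 7^(7 + 1); sub 8 for 7: 8^(8 + 1); = 134217728; G_6 = 134217728−1 = 134217727
step 6: 134217727 = 7·8^8 + 7·8^7 + 7·8^6 + 7·8^5 + 7·8^4 + 7·8^3 + 7·8^2 + 7·8 + 7; sub 9 for 8: 7·9^9 + 7·9^7 + 7·9^6 + 7·9^5 + 7·9^4 + 7·9^3 + 7·9^2 + 7·9 + 7; = 2749609303; G_7 = 2749609303−1 = 2749609302
step 7: 2749609302 = 7·9^9 + 7·9^7 + 7·9^6 + 7·9^5 + 7·9^4 + 7·9^3 + 7·9^2 + 7·9 + 6; sub 10 for 9: 7·10^10 + 7·10^7 + 7·10^6 + 7·10^5 + 7·10^4 + 7·10^3 + 7·10^2 + 7·10 + 6; = 70077777776; G_8 = 70077777776−1 = 70077777775
step 8: 70077777775 = 7·10^10 + 7·10^7 + 7·10^6 + 7·10^5 + 7·10^4 + 7·10^3 + 7·10^2 + 7·10 + 5; sub 11 for 10: 7·11^11 + 7·11^7 + 7·11^6 + 7·11^5 + 7·11^4 + 7·11^3 + 7·11^2 + 7·11 + 5; = 1997331745491; G_9 = 1997331745491−1 = 1997331745490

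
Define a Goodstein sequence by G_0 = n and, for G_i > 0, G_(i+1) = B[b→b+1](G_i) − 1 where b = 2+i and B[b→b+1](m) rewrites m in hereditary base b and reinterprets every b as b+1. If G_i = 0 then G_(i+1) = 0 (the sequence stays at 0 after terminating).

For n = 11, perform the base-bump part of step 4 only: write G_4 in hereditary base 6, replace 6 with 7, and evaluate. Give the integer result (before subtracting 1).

11 —HB2→ 2^(2 + 1) + 2 + 1 —bump→ 3^(3 + 1) + 3 + 1 = 85 —(−1)→ 84
84 —HB3→ 3^(3 + 1) + 3 —bump→ 4^(4 + 1) + 4 = 1028 —(−1)→ 1027
1027 —HB4→ 4^(4 + 1) + 3 —bump→ 5^(5 + 1) + 3 = 15628 —(−1)→ 15627
15627 —HB5→ 5^(5 + 1) + 2 —bump→ 6^(6 + 1) + 2 = 279938 —(−1)→ 279937
279937 —HB6→ 6^(6 + 1) + 1 —bump→ 7^(7 + 1) + 1 = 5764802 —(−1)→ 5764801

5764802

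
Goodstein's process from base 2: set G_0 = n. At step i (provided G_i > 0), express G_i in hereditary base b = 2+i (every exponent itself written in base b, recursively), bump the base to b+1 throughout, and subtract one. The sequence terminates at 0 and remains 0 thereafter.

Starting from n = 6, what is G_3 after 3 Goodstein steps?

(0) 6|_2 = 2^2 + 2 ↦ 3^3 + 3|_3 = 30 ⇒ 29
(1) 29|_3 = 3^3 + 2 ↦ 4^4 + 2|_4 = 258 ⇒ 257
(2) 257|_4 = 4^4 + 1 ↦ 5^5 + 1|_5 = 3126 ⇒ 3125

3125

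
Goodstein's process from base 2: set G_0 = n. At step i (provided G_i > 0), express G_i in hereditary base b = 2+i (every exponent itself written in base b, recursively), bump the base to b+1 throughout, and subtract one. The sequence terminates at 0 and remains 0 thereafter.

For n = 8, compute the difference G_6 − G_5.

G_0=8  [base 2] 2^(2 + 1)  →[2↦3]→  3^(3 + 1) = 81  −1 ⇒ G_1=80
G_1=80  [base 3] 2·3^3 + 2·3^2 + 2·3 + 2  →[3↦4]→  2·4^4 + 2·4^2 + 2·4 + 2 = 554  −1 ⇒ G_2=553
G_2=553  [base 4] 2·4^4 + 2·4^2 + 2·4 + 1  →[4↦5]→  2·5^5 + 2·5^2 + 2·5 + 1 = 6311  −1 ⇒ G_3=6310
G_3=6310  [base 5] 2·5^5 + 2·5^2 + 2·5  →[5↦6]→  2·6^6 + 2·6^2 + 2·6 = 93396  −1 ⇒ G_4=93395
G_4=93395  [base 6] 2·6^6 + 2·6^2 + 6 + 5  →[6↦7]→  2·7^7 + 2·7^2 + 7 + 5 = 1647196  −1 ⇒ G_5=1647195
G_5=1647195  [base 7] 2·7^7 + 2·7^2 + 7 + 4  →[7↦8]→  2·8^8 + 2·8^2 + 8 + 4 = 33554572  −1 ⇒ G_6=33554571

31907376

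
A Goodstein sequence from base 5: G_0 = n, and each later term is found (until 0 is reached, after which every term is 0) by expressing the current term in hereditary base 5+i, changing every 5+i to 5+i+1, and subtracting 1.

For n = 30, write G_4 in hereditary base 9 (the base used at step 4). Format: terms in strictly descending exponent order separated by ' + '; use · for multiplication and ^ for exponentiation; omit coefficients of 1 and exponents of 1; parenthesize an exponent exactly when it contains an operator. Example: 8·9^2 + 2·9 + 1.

9^2 + 2

[0] 30 ≡ 5^2 + 5 (base 5). Lift 6: 42. −1: 41.
[1] 41 ≡ 6^2 + 5 (base 6). Lift 7: 54. −1: 53.
[2] 53 ≡ 7^2 + 4 (base 7). Lift 8: 68. −1: 67.
[3] 67 ≡ 8^2 + 3 (base 8). Lift 9: 84. −1: 83.
[4] 83 ≡ 9^2 + 2 (base 9). Lift 10: 102. −1: 101.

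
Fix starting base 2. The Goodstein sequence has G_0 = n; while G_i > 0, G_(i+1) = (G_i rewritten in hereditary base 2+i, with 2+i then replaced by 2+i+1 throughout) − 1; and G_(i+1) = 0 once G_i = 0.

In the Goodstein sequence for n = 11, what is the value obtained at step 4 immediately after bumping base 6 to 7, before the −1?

5764802

G_0=11  [base 2] 2^(2 + 1) + 2 + 1  →[2↦3]→  3^(3 + 1) + 3 + 1 = 85  −1 ⇒ G_1=84
G_1=84  [base 3] 3^(3 + 1) + 3  →[3↦4]→  4^(4 + 1) + 4 = 1028  −1 ⇒ G_2=1027
G_2=1027  [base 4] 4^(4 + 1) + 3  →[4↦5]→  5^(5 + 1) + 3 = 15628  −1 ⇒ G_3=15627
G_3=15627  [base 5] 5^(5 + 1) + 2  →[5↦6]→  6^(6 + 1) + 2 = 279938  −1 ⇒ G_4=279937
G_4=279937  [base 6] 6^(6 + 1) + 1  →[6↦7]→  7^(7 + 1) + 1 = 5764802  −1 ⇒ G_5=5764801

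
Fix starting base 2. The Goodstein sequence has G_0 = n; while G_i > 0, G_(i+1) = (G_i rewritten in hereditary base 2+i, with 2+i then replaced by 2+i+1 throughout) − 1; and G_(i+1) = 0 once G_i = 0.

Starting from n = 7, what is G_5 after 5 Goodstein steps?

823543

i=0: 7 = 2^2 + 2 + 1 (b=2); 2→3: 3^3 + 3 + 1 = 31; 31−1 = 30
i=1: 30 = 3^3 + 3 (b=3); 3→4: 4^4 + 4 = 260; 260−1 = 259
i=2: 259 = 4^4 + 3 (b=4); 4→5: 5^5 + 3 = 3128; 3128−1 = 3127
i=3: 3127 = 5^5 + 2 (b=5); 5→6: 6^6 + 2 = 46658; 46658−1 = 46657
i=4: 46657 = 6^6 + 1 (b=6); 6→7: 7^7 + 1 = 823544; 823544−1 = 823543
i=5: 823543 = 7^7 (b=7); 7→8: 8^8 = 16777216; 16777216−1 = 16777215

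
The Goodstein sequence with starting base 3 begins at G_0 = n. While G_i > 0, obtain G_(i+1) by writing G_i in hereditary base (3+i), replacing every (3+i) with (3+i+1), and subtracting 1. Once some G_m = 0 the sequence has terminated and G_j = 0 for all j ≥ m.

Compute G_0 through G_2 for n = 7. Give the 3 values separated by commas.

[0] 7 ≡ 2·3 + 1 (base 3). Lift 4: 9. −1: 8.
[1] 8 ≡ 2·4 (base 4). Lift 5: 10. −1: 9.

7, 8, 9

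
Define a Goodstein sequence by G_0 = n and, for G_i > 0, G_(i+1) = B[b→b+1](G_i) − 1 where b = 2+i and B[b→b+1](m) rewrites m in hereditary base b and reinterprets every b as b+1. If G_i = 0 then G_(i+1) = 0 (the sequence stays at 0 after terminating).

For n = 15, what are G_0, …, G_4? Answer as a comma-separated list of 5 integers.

(0) 15|_2 = 2^(2 + 1) + 2^2 + 2 + 1 ↦ 3^(3 + 1) + 3^3 + 3 + 1|_3 = 112 ⇒ 111
(1) 111|_3 = 3^(3 + 1) + 3^3 + 3 ↦ 4^(4 + 1) + 4^4 + 4|_4 = 1284 ⇒ 1283
(2) 1283|_4 = 4^(4 + 1) + 4^4 + 3 ↦ 5^(5 + 1) + 5^5 + 3|_5 = 18753 ⇒ 18752
(3) 18752|_5 = 5^(5 + 1) + 5^5 + 2 ↦ 6^(6 + 1) + 6^6 + 2|_6 = 326594 ⇒ 326593

15, 111, 1283, 18752, 326593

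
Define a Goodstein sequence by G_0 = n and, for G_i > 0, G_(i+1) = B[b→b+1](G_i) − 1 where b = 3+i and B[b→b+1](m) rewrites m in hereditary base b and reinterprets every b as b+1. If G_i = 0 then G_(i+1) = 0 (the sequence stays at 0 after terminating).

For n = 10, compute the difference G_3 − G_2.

10 —HB3→ 3^2 + 1 —bump→ 4^2 + 1 = 17 —(−1)→ 16
16 —HB4→ 4^2 —bump→ 5^2 = 25 —(−1)→ 24
24 —HB5→ 4·5 + 4 —bump→ 4·6 + 4 = 28 —(−1)→ 27

3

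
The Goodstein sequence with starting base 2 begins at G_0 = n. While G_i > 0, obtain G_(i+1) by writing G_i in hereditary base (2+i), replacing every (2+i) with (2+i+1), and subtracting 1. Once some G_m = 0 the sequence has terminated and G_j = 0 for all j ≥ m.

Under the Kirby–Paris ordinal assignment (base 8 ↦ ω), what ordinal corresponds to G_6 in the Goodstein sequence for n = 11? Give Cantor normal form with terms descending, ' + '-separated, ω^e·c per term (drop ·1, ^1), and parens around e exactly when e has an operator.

G_0=11  [base 2] 2^(2 + 1) + 2 + 1  →[2↦3]→  3^(3 + 1) + 3 + 1 = 85  −1 ⇒ G_1=84
G_1=84  [base 3] 3^(3 + 1) + 3  →[3↦4]→  4^(4 + 1) + 4 = 1028  −1 ⇒ G_2=1027
G_2=1027  [base 4] 4^(4 + 1) + 3  →[4↦5]→  5^(5 + 1) + 3 = 15628  −1 ⇒ G_3=15627
G_3=15627  [base 5] 5^(5 + 1) + 2  →[5↦6]→  6^(6 + 1) + 2 = 279938  −1 ⇒ G_4=279937
G_4=279937  [base 6] 6^(6 + 1) + 1  →[6↦7]→  7^(7 + 1) + 1 = 5764802  −1 ⇒ G_5=5764801
G_5=5764801  [base 7] 7^(7 + 1)  →[7↦8]→  8^(8 + 1) = 134217728  −1 ⇒ G_6=134217727
G_6=134217727  [base 8] 7·8^8 + 7·8^7 + 7·8^6 + 7·8^5 + 7·8^4 + 7·8^3 + 7·8^2 + 7·8 + 7  →[8↦9]→  7·9^9 + 7·9^7 + 7·9^6 + 7·9^5 + 7·9^4 + 7·9^3 + 7·9^2 + 7·9 + 7 = 2749609303  −1 ⇒ G_7=2749609302

ω^ω·7 + ω^7·7 + ω^6·7 + ω^5·7 + ω^4·7 + ω^3·7 + ω^2·7 + ω·7 + 7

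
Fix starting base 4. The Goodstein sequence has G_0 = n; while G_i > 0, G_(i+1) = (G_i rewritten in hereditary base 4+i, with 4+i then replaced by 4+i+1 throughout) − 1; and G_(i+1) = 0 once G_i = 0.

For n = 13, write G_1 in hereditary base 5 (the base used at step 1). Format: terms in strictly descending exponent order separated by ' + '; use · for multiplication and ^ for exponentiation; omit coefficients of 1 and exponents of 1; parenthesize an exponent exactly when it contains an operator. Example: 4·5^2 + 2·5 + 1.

3·5

step 0: 13 = 3·4 + 1; sub 5 for 4: 3·5 + 1; = 16; G_1 = 16−1 = 15
step 1: 15 = 3·5; sub 6 for 5: 3·6; = 18; G_2 = 18−1 = 17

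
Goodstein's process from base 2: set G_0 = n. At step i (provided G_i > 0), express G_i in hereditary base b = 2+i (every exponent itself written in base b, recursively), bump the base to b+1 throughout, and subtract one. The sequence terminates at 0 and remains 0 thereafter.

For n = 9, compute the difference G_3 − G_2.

[0] 9 ≡ 2^(2 + 1) + 1 (base 2). Lift 3: 82. −1: 81.
[1] 81 ≡ 3^(3 + 1) (base 3). Lift 4: 1024. −1: 1023.
[2] 1023 ≡ 3·4^4 + 3·4^3 + 3·4^2 + 3·4 + 3 (base 4). Lift 5: 9843. −1: 9842.

8819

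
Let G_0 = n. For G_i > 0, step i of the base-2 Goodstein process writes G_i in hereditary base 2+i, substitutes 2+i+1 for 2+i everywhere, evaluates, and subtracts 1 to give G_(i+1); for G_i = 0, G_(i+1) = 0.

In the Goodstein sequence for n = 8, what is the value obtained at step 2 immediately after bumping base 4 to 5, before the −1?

6311

G_0 = 8. HB_2(8) = 2^(2 + 1). Bump = 81. G_1 = 80.
G_1 = 80. HB_3(80) = 2·3^3 + 2·3^2 + 2·3 + 2. Bump = 554. G_2 = 553.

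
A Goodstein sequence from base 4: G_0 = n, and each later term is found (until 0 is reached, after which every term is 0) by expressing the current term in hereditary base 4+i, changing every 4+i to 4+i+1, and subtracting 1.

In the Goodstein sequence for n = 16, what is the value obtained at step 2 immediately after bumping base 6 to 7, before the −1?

base 4: 16 = 4^2; at 5: 5^2 = 25; next = 24
base 5: 24 = 4·5 + 4; at 6: 4·6 + 4 = 28; next = 27
base 6: 27 = 4·6 + 3; at 7: 4·7 + 3 = 31; next = 30

31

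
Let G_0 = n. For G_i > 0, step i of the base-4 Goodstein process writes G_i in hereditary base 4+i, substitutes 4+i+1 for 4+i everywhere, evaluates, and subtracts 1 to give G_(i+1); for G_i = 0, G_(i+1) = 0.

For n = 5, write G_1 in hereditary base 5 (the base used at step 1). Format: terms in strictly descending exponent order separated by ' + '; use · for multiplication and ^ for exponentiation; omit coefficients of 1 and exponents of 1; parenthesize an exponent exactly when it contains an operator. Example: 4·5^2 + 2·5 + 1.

5

i=0: 5 = 4 + 1 (b=4); 4→5: 5 + 1 = 6; 6−1 = 5
i=1: 5 = 5 (b=5); 5→6: 6 = 6; 6−1 = 5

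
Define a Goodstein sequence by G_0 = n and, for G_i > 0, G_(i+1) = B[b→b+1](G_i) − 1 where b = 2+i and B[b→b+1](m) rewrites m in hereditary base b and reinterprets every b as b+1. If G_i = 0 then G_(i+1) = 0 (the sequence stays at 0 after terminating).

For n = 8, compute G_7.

774841151

[0] 8 ≡ 2^(2 + 1) (base 2). Lift 3: 81. −1: 80.
[1] 80 ≡ 2·3^3 + 2·3^2 + 2·3 + 2 (base 3). Lift 4: 554. −1: 553.
[2] 553 ≡ 2·4^4 + 2·4^2 + 2·4 + 1 (base 4). Lift 5: 6311. −1: 6310.
[3] 6310 ≡ 2·5^5 + 2·5^2 + 2·5 (base 5). Lift 6: 93396. −1: 93395.
[4] 93395 ≡ 2·6^6 + 2·6^2 + 6 + 5 (base 6). Lift 7: 1647196. −1: 1647195.
[5] 1647195 ≡ 2·7^7 + 2·7^2 + 7 + 4 (base 7). Lift 8: 33554572. −1: 33554571.
[6] 33554571 ≡ 2·8^8 + 2·8^2 + 8 + 3 (base 8). Lift 9: 774841152. −1: 774841151.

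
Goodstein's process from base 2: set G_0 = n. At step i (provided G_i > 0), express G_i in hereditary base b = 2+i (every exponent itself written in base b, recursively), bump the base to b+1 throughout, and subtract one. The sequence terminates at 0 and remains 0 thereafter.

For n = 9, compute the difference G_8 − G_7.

9 —HB2→ 2^(2 + 1) + 1 —bump→ 3^(3 + 1) + 1 = 82 —(−1)→ 81
81 —HB3→ 3^(3 + 1) —bump→ 4^(4 + 1) = 1024 —(−1)→ 1023
1023 —HB4→ 3·4^4 + 3·4^3 + 3·4^2 + 3·4 + 3 —bump→ 3·5^5 + 3·5^3 + 3·5^2 + 3·5 + 3 = 9843 —(−1)→ 9842
9842 —HB5→ 3·5^5 + 3·5^3 + 3·5^2 + 3·5 + 2 —bump→ 3·6^6 + 3·6^3 + 3·6^2 + 3·6 + 2 = 140744 —(−1)→ 140743
140743 —HB6→ 3·6^6 + 3·6^3 + 3·6^2 + 3·6 + 1 —bump→ 3·7^7 + 3·7^3 + 3·7^2 + 3·7 + 1 = 2471827 —(−1)→ 2471826
2471826 —HB7→ 3·7^7 + 3·7^3 + 3·7^2 + 3·7 —bump→ 3·8^8 + 3·8^3 + 3·8^2 + 3·8 = 50333400 —(−1)→ 50333399
50333399 —HB8→ 3·8^8 + 3·8^3 + 3·8^2 + 2·8 + 7 —bump→ 3·9^9 + 3·9^3 + 3·9^2 + 2·9 + 7 = 1162263922 —(−1)→ 1162263921
1162263921 —HB9→ 3·9^9 + 3·9^3 + 3·9^2 + 2·9 + 6 —bump→ 3·10^10 + 3·10^3 + 3·10^2 + 2·10 + 6 = 30000003326 —(−1)→ 30000003325

28837739404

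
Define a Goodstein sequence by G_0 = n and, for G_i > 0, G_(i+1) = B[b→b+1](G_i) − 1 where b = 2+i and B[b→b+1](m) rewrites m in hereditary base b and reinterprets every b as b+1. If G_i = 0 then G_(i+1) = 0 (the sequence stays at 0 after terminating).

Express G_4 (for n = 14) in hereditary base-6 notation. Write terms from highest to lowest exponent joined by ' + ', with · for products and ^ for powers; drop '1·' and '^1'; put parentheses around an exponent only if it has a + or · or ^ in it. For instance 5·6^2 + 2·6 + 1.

6^(6 + 1) + 5·6^5 + 5·6^4 + 5·6^3 + 5·6^2 + 5·6 + 5

i=0: 14 = 2^(2 + 1) + 2^2 + 2 (b=2); 2→3: 3^(3 + 1) + 3^3 + 3 = 111; 111−1 = 110
i=1: 110 = 3^(3 + 1) + 3^3 + 2 (b=3); 3→4: 4^(4 + 1) + 4^4 + 2 = 1282; 1282−1 = 1281
i=2: 1281 = 4^(4 + 1) + 4^4 + 1 (b=4); 4→5: 5^(5 + 1) + 5^5 + 1 = 18751; 18751−1 = 18750
i=3: 18750 = 5^(5 + 1) + 5^5 (b=5); 5→6: 6^(6 + 1) + 6^6 = 326592; 326592−1 = 326591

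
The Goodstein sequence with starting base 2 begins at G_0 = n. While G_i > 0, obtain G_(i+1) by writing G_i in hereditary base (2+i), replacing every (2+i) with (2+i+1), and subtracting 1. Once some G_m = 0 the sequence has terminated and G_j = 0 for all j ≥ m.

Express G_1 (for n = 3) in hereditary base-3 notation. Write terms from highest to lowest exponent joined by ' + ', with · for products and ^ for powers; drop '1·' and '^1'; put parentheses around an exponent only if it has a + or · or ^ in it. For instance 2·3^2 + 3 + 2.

[0] 3 ≡ 2 + 1 (base 2). Lift 3: 4. −1: 3.
[1] 3 ≡ 3 (base 3). Lift 4: 4. −1: 3.

3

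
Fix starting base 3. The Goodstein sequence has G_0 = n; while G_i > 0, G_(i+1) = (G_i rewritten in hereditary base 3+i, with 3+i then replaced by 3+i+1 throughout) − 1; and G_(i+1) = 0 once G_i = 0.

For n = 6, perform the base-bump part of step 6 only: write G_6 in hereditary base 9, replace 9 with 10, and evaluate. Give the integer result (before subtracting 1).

G_0=6  [base 3] 2·3  →[3↦4]→  2·4 = 8  −1 ⇒ G_1=7
G_1=7  [base 4] 4 + 3  →[4↦5]→  5 + 3 = 8  −1 ⇒ G_2=7
G_2=7  [base 5] 5 + 2  →[5↦6]→  6 + 2 = 8  −1 ⇒ G_3=7
G_3=7  [base 6] 6 + 1  →[6↦7]→  7 + 1 = 8  −1 ⇒ G_4=7
G_4=7  [base 7] 7  →[7↦8]→  8 = 8  −1 ⇒ G_5=7
G_5=7  [base 8] 7  →[8↦9]→  7 = 7  −1 ⇒ G_6=6
G_6=6  [base 9] 6  →[9↦10]→  6 = 6  −1 ⇒ G_7=5

6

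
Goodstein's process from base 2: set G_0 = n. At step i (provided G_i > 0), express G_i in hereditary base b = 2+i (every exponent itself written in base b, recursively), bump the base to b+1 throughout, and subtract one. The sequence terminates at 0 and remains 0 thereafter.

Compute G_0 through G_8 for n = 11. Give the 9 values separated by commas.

11, 84, 1027, 15627, 279937, 5764801, 134217727, 2749609302, 70077777775

i=0: 11 = 2^(2 + 1) + 2 + 1 (b=2); 2→3: 3^(3 + 1) + 3 + 1 = 85; 85−1 = 84
i=1: 84 = 3^(3 + 1) + 3 (b=3); 3→4: 4^(4 + 1) + 4 = 1028; 1028−1 = 1027
i=2: 1027 = 4^(4 + 1) + 3 (b=4); 4→5: 5^(5 + 1) + 3 = 15628; 15628−1 = 15627
i=3: 15627 = 5^(5 + 1) + 2 (b=5); 5→6: 6^(6 + 1) + 2 = 279938; 279938−1 = 279937
i=4: 279937 = 6^(6 + 1) + 1 (b=6); 6→7: 7^(7 + 1) + 1 = 5764802; 5764802−1 = 5764801
i=5: 5764801 = 7^(7 + 1) (b=7); 7→8: 8^(8 + 1) = 134217728; 134217728−1 = 134217727
i=6: 134217727 = 7·8^8 + 7·8^7 + 7·8^6 + 7·8^5 + 7·8^4 + 7·8^3 + 7·8^2 + 7·8 + 7 (b=8); 8→9: 7·9^9 + 7·9^7 + 7·9^6 + 7·9^5 + 7·9^4 + 7·9^3 + 7·9^2 + 7·9 + 7 = 2749609303; 2749609303−1 = 2749609302
i=7: 2749609302 = 7·9^9 + 7·9^7 + 7·9^6 + 7·9^5 + 7·9^4 + 7·9^3 + 7·9^2 + 7·9 + 6 (b=9); 9→10: 7·10^10 + 7·10^7 + 7·10^6 + 7·10^5 + 7·10^4 + 7·10^3 + 7·10^2 + 7·10 + 6 = 70077777776; 70077777776−1 = 70077777775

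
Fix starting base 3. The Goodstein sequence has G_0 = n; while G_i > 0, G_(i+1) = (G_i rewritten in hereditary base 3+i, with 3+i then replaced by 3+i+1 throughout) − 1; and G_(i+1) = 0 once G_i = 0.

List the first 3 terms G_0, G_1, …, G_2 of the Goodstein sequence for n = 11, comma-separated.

11, 17, 25

[0] 11 ≡ 3^2 + 2 (base 3). Lift 4: 18. −1: 17.
[1] 17 ≡ 4^2 + 1 (base 4). Lift 5: 26. −1: 25.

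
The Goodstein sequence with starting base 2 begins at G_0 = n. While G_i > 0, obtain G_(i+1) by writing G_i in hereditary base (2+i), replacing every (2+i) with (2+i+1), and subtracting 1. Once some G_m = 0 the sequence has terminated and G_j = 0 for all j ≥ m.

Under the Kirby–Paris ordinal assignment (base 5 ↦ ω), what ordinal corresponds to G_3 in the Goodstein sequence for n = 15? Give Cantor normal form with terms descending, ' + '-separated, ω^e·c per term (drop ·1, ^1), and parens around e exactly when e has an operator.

ω^(ω + 1) + ω^ω + 2

G_0 = 15. HB_2(15) = 2^(2 + 1) + 2^2 + 2 + 1. Bump = 112. G_1 = 111.
G_1 = 111. HB_3(111) = 3^(3 + 1) + 3^3 + 3. Bump = 1284. G_2 = 1283.
G_2 = 1283. HB_4(1283) = 4^(4 + 1) + 4^4 + 3. Bump = 18753. G_3 = 18752.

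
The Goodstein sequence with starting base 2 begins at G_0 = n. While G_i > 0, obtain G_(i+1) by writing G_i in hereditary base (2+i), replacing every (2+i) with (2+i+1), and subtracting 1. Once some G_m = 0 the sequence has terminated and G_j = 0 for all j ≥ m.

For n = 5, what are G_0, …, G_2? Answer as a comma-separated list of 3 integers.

G_0=5  [base 2] 2^2 + 1  →[2↦3]→  3^3 + 1 = 28  −1 ⇒ G_1=27
G_1=27  [base 3] 3^3  →[3↦4]→  4^4 = 256  −1 ⇒ G_2=255

5, 27, 255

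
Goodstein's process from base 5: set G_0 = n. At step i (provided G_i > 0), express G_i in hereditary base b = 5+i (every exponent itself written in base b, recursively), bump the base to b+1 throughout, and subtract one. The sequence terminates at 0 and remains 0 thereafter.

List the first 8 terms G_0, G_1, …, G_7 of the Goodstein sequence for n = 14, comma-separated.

14, 15, 16, 17, 18, 19, 19, 19

G_0 = 14. HB_5(14) = 2·5 + 4. Bump = 16. G_1 = 15.
G_1 = 15. HB_6(15) = 2·6 + 3. Bump = 17. G_2 = 16.
G_2 = 16. HB_7(16) = 2·7 + 2. Bump = 18. G_3 = 17.
G_3 = 17. HB_8(17) = 2·8 + 1. Bump = 19. G_4 = 18.
G_4 = 18. HB_9(18) = 2·9. Bump = 20. G_5 = 19.
G_5 = 19. HB_10(19) = 10 + 9. Bump = 20. G_6 = 19.
G_6 = 19. HB_11(19) = 11 + 8. Bump = 20. G_7 = 19.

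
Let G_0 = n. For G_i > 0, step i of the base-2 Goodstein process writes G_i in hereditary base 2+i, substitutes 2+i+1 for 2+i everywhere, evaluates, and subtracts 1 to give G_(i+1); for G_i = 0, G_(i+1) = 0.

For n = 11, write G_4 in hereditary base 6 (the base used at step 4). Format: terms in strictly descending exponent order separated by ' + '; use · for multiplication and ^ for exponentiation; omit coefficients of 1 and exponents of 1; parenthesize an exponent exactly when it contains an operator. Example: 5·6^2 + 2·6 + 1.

6^(6 + 1) + 1

G_0=11  [base 2] 2^(2 + 1) + 2 + 1  →[2↦3]→  3^(3 + 1) + 3 + 1 = 85  −1 ⇒ G_1=84
G_1=84  [base 3] 3^(3 + 1) + 3  →[3↦4]→  4^(4 + 1) + 4 = 1028  −1 ⇒ G_2=1027
G_2=1027  [base 4] 4^(4 + 1) + 3  →[4↦5]→  5^(5 + 1) + 3 = 15628  −1 ⇒ G_3=15627
G_3=15627  [base 5] 5^(5 + 1) + 2  →[5↦6]→  6^(6 + 1) + 2 = 279938  −1 ⇒ G_4=279937
G_4=279937  [base 6] 6^(6 + 1) + 1  →[6↦7]→  7^(7 + 1) + 1 = 5764802  −1 ⇒ G_5=5764801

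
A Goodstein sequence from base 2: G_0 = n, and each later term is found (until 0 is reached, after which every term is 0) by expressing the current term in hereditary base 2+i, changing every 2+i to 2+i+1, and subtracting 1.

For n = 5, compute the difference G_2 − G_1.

G_0=5  [base 2] 2^2 + 1  →[2↦3]→  3^3 + 1 = 28  −1 ⇒ G_1=27
G_1=27  [base 3] 3^3  →[3↦4]→  4^4 = 256  −1 ⇒ G_2=255

228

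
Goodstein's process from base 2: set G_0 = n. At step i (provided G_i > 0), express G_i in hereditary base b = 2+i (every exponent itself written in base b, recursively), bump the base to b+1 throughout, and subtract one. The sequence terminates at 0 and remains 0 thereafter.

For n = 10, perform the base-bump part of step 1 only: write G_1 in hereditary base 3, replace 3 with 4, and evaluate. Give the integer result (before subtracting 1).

G_0 = 10. HB_2(10) = 2^(2 + 1) + 2. Bump = 84. G_1 = 83.
G_1 = 83. HB_3(83) = 3^(3 + 1) + 2. Bump = 1026. G_2 = 1025.

1026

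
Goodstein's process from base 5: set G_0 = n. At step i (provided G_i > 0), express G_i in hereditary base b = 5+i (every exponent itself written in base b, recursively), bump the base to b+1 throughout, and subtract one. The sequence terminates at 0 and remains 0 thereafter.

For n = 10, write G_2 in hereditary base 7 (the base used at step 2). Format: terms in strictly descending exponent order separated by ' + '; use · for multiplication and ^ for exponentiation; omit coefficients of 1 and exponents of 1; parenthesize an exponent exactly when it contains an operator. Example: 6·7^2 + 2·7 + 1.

7 + 4

i=0: 10 = 2·5 (b=5); 5→6: 2·6 = 12; 12−1 = 11
i=1: 11 = 6 + 5 (b=6); 6→7: 7 + 5 = 12; 12−1 = 11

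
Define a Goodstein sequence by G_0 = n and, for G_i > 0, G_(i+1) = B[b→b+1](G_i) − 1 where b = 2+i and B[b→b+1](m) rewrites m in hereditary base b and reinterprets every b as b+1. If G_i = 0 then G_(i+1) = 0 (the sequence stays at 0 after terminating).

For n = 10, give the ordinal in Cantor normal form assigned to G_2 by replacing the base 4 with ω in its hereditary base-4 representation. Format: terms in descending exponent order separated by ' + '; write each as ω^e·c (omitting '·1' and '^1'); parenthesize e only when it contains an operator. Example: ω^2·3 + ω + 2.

(0) 10|_2 = 2^(2 + 1) + 2 ↦ 3^(3 + 1) + 3|_3 = 84 ⇒ 83
(1) 83|_3 = 3^(3 + 1) + 2 ↦ 4^(4 + 1) + 2|_4 = 1026 ⇒ 1025
(2) 1025|_4 = 4^(4 + 1) + 1 ↦ 5^(5 + 1) + 1|_5 = 15626 ⇒ 15625

ω^(ω + 1) + 1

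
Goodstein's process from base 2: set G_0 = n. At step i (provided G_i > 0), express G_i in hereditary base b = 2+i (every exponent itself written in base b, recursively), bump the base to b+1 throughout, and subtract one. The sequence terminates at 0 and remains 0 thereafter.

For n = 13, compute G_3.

16092

base 2: 13 = 2^(2 + 1) + 2^2 + 1; at 3: 3^(3 + 1) + 3^3 + 1 = 109; next = 108
base 3: 108 = 3^(3 + 1) + 3^3; at 4: 4^(4 + 1) + 4^4 = 1280; next = 1279
base 4: 1279 = 4^(4 + 1) + 3·4^3 + 3·4^2 + 3·4 + 3; at 5: 5^(5 + 1) + 3·5^3 + 3·5^2 + 3·5 + 3 = 16093; next = 16092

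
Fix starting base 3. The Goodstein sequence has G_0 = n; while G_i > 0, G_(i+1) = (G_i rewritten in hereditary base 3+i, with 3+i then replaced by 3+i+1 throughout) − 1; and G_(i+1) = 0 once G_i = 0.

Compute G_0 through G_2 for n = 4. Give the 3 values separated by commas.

i=0: 4 = 3 + 1 (b=3); 3→4: 4 + 1 = 5; 5−1 = 4
i=1: 4 = 4 (b=4); 4→5: 5 = 5; 5−1 = 4

4, 4, 4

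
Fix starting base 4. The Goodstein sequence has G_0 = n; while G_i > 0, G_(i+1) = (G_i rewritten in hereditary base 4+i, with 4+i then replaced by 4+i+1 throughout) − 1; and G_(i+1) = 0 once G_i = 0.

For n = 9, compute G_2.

11

base 4: 9 = 2·4 + 1; at 5: 2·5 + 1 = 11; next = 10
base 5: 10 = 2·5; at 6: 2·6 = 12; next = 11
base 6: 11 = 6 + 5; at 7: 7 + 5 = 12; next = 11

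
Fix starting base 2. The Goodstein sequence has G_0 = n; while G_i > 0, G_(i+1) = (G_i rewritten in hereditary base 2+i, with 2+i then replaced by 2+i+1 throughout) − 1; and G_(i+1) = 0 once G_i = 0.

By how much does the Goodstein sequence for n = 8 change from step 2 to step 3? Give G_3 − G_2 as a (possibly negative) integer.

step 0: 8 = 2^(2 + 1); sub 3 for 2: 3^(3 + 1); = 81; G_1 = 81−1 = 80
step 1: 80 = 2·3^3 + 2·3^2 + 2·3 + 2; sub 4 for 3: 2·4^4 + 2·4^2 + 2·4 + 2; = 554; G_2 = 554−1 = 553
step 2: 553 = 2·4^4 + 2·4^2 + 2·4 + 1; sub 5 for 4: 2·5^5 + 2·5^2 + 2·5 + 1; = 6311; G_3 = 6311−1 = 6310

5757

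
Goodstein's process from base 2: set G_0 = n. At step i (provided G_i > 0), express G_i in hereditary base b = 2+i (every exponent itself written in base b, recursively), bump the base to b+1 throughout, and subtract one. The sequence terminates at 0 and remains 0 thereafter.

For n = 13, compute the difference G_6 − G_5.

128453481

G_0 = 13. HB_2(13) = 2^(2 + 1) + 2^2 + 1. Bump = 109. G_1 = 108.
G_1 = 108. HB_3(108) = 3^(3 + 1) + 3^3. Bump = 1280. G_2 = 1279.
G_2 = 1279. HB_4(1279) = 4^(4 + 1) + 3·4^3 + 3·4^2 + 3·4 + 3. Bump = 16093. G_3 = 16092.
G_3 = 16092. HB_5(16092) = 5^(5 + 1) + 3·5^3 + 3·5^2 + 3·5 + 2. Bump = 280712. G_4 = 280711.
G_4 = 280711. HB_6(280711) = 6^(6 + 1) + 3·6^3 + 3·6^2 + 3·6 + 1. Bump = 5765999. G_5 = 5765998.
G_5 = 5765998. HB_7(5765998) = 7^(7 + 1) + 3·7^3 + 3·7^2 + 3·7. Bump = 134219480. G_6 = 134219479.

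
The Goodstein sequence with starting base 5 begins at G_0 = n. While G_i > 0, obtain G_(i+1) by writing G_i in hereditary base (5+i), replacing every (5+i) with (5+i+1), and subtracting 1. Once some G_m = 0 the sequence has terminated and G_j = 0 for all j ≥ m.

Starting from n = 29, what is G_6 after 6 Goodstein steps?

107

step 0: 29 = 5^2 + 4; sub 6 for 5: 6^2 + 4; = 40; G_1 = 40−1 = 39
step 1: 39 = 6^2 + 3; sub 7 for 6: 7^2 + 3; = 52; G_2 = 52−1 = 51
step 2: 51 = 7^2 + 2; sub 8 for 7: 8^2 + 2; = 66; G_3 = 66−1 = 65
step 3: 65 = 8^2 + 1; sub 9 for 8: 9^2 + 1; = 82; G_4 = 82−1 = 81
step 4: 81 = 9^2; sub 10 for 9: 10^2; = 100; G_5 = 100−1 = 99
step 5: 99 = 9·10 + 9; sub 11 for 10: 9·11 + 9; = 108; G_6 = 108−1 = 107
step 6: 107 = 9·11 + 8; sub 12 for 11: 9·12 + 8; = 116; G_7 = 116−1 = 115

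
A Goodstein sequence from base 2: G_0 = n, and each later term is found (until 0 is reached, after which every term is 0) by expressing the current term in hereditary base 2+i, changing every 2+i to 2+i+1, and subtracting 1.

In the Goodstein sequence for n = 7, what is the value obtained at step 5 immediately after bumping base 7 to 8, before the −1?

G_0 = 7. HB_2(7) = 2^2 + 2 + 1. Bump = 31. G_1 = 30.
G_1 = 30. HB_3(30) = 3^3 + 3. Bump = 260. G_2 = 259.
G_2 = 259. HB_4(259) = 4^4 + 3. Bump = 3128. G_3 = 3127.
G_3 = 3127. HB_5(3127) = 5^5 + 2. Bump = 46658. G_4 = 46657.
G_4 = 46657. HB_6(46657) = 6^6 + 1. Bump = 823544. G_5 = 823543.
G_5 = 823543. HB_7(823543) = 7^7. Bump = 16777216. G_6 = 16777215.

16777216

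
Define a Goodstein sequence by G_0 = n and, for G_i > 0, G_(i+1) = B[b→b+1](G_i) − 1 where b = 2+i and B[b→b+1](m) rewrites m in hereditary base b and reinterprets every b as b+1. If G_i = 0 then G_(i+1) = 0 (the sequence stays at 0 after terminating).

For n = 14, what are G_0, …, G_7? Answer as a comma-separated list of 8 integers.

G_0 = 14. HB_2(14) = 2^(2 + 1) + 2^2 + 2. Bump = 111. G_1 = 110.
G_1 = 110. HB_3(110) = 3^(3 + 1) + 3^3 + 2. Bump = 1282. G_2 = 1281.
G_2 = 1281. HB_4(1281) = 4^(4 + 1) + 4^4 + 1. Bump = 18751. G_3 = 18750.
G_3 = 18750. HB_5(18750) = 5^(5 + 1) + 5^5. Bump = 326592. G_4 = 326591.
G_4 = 326591. HB_6(326591) = 6^(6 + 1) + 5·6^5 + 5·6^4 + 5·6^3 + 5·6^2 + 5·6 + 5. Bump = 5862841. G_5 = 5862840.
G_5 = 5862840. HB_7(5862840) = 7^(7 + 1) + 5·7^5 + 5·7^4 + 5·7^3 + 5·7^2 + 5·7 + 4. Bump = 134404972. G_6 = 134404971.
G_6 = 134404971. HB_8(134404971) = 8^(8 + 1) + 5·8^5 + 5·8^4 + 5·8^3 + 5·8^2 + 5·8 + 3. Bump = 3487116549. G_7 = 3487116548.

14, 110, 1281, 18750, 326591, 5862840, 134404971, 3487116548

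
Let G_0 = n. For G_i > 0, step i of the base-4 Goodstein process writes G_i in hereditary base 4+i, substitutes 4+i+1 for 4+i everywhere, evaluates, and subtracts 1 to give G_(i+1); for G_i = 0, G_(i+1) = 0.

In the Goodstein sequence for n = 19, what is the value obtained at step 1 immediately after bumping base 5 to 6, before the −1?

38

[0] 19 ≡ 4^2 + 3 (base 4). Lift 5: 28. −1: 27.
[1] 27 ≡ 5^2 + 2 (base 5). Lift 6: 38. −1: 37.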